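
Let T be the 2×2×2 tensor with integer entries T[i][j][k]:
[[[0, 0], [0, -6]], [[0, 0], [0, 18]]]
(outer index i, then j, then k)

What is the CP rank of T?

Lower bound: T ≠ 0 (e.g. T[0,1,1] = -6), so rank(T) ≥ 1.
Upper bound: if T = a ⊗ b ⊗ c then every fibre of T is a multiple of the corresponding factor, so read the factors off the fibres through the nonzero entry T[0,1,1] = -6.
The mode-1 fibre T[:,1,1] = [-6, 18] gives a = (1, -3) (primitive direction); the mode-2 fibre T[0,:,1] = [0, -6] gives b = (0, 1); then c[k] = T[0,1,k] / (a[0]·b[1]) = [0, -6] / 1 = (0, -6).
Expanding (1, -3) ⊗ (0, 1) ⊗ (0, -6) reproduces all 8 entries of T, so T = (1, -3) ⊗ (0, 1) ⊗ (0, -6) and rank(T) ≤ 1.
These bounds meet, so rank(T) = 1.

1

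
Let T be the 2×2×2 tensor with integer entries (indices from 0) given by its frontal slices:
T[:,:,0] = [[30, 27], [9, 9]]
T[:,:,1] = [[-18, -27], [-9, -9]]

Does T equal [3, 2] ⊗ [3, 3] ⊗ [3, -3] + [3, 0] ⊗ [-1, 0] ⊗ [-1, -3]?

No

Reconstruct entry (1,0,0) from the claimed factors: Σₗ aₗ[1]bₗ[0]cₗ[0] = (2)·(3)·(3) + (0)·(-1)·(-1) = 18, but T[1,0,0] = 9. The claim is false.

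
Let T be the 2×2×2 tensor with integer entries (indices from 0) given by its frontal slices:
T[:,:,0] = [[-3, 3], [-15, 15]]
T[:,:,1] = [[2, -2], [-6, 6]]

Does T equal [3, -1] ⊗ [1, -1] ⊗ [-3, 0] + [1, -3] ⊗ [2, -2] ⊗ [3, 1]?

Reconstruct entrywise from the claimed factors. For example, T[0,0,0] = -3 and Σₗ aₗ[0]bₗ[0]cₗ[0] = (3)·(1)·(-3) + (1)·(2)·(3) = -3; checking all 8 entries, every one matches. The claim holds.

Yes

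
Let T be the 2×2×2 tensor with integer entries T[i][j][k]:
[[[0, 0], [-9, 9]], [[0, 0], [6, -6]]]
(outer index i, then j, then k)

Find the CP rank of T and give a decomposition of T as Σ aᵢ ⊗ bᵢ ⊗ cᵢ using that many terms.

rank(T) = 1

Lower bound: T ≠ 0 (e.g. T[0,1,0] = -9), so rank(T) ≥ 1.
Upper bound: if T = a ⊗ b ⊗ c then every fibre of T is a multiple of the corresponding factor, so read the factors off the fibres through the nonzero entry T[0,1,0] = -9.
The mode-1 fibre T[:,1,0] = [-9, 6] gives a = [3, -2] (primitive direction); the mode-2 fibre T[0,:,0] = [0, -9] gives b = [0, 1]; then c[k] = T[0,1,k] / (a[0]·b[1]) = [-9, 9] / 3 = [-3, 3].
Expanding [3, -2] ⊗ [0, 1] ⊗ [-3, 3] reproduces all 8 entries of T, so T = [3, -2] ⊗ [0, 1] ⊗ [-3, 3] and rank(T) ≤ 1.
These bounds meet, so rank(T) = 1.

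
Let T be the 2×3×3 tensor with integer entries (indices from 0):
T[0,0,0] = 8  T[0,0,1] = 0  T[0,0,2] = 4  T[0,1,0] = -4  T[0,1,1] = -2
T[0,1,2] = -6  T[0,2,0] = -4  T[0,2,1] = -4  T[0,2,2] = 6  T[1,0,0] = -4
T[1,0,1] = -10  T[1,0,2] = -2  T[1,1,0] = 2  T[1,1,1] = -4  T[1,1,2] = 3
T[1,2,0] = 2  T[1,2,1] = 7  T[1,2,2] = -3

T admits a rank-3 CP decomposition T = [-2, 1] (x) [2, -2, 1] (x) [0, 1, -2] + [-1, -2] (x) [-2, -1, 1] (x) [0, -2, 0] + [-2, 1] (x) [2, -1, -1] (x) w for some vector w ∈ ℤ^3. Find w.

Subtract the known terms from T to get the rank-1 residual R = [-2, 1] (x) [2, -1, -1] (x) w, so R[i,j,k] = a[i]·b[j]·w[k]. Pick indices with nonzero a[0]·b[0] = (-2)·(2) = -4. Only the fibre through (0,0,·) is needed: R[0,0,:] = T[0,0,:] − Σₗ aₗ[0]bₗ[0]cₗ = [8, 0, 4] − (-2)·(2)·[0, 1, -2] − (-1)·(-2)·[0, -2, 0] = [8, 8, -4]. Then w[k] = R[0,0,k] / -4 for each k, giving w = [8, 8, -4] / -4 = [-2, -2, 1].

w = [-2, -2, 1]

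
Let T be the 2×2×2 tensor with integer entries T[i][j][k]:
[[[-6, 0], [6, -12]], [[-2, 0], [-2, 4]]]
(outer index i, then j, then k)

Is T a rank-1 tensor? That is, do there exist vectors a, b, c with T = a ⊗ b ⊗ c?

The mode-3 unfolding of T (rows indexed by k, columns by (i,j) = (0,0), (0,1), (1,0), (1,1)) is [[-6, 6, -2, -2], [0, -12, 0, 4]].
There the 2×2 minor on rows k ∈ {0, 1}, columns (i,j) ∈ {(0,0), (0,1)} is det [[-6, 6], [0, -12]] = 72 ≠ 0, so this unfolding has rank ≥ 2; CP rank is at least every unfolding rank, so rank(T) ≥ 2.
In particular rank(T) ≥ 2 > 1, so T is not rank-1.

No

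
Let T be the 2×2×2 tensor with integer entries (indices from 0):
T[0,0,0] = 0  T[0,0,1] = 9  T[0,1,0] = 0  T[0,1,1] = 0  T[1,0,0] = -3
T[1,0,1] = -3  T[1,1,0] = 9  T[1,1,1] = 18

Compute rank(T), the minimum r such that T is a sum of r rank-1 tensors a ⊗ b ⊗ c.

Lower bound: the mode-1 unfolding of T (rows indexed by i, columns by (j,k) = (0,0), (0,1), (1,0), (1,1)) is [[0, 9, 0, 0], [-3, -3, 9, 18]].
There the 2×2 minor on rows i ∈ {0, 1}, columns (j,k) ∈ {(0,0), (0,1)} is det [[0, 9], [-3, -3]] = 27 ≠ 0, so this unfolding has rank ≥ 2; CP rank is at least every unfolding rank, so rank(T) ≥ 2. (Unfolding ranks only ever bound the CP rank from below — rank(T) can be strictly larger than all of them — so the matching upper bound has to come from an explicit 2-term decomposition.)
Upper bound — finding two terms. Write S_k = T[:,:,k] for the frontal slices: S₀ = [[0, 0], [-3, 9]], S₁ = [[9, 0], [-3, 18]].
If T = a₁ ⊗ b₁ ⊗ c₁ + a₂ ⊗ b₂ ⊗ c₂ then each S_k = c₁[k]·a₁b₁ᵀ + c₂[k]·a₂b₂ᵀ. S₀ and S₁ are linearly independent, so a₁b₁ᵀ and a₂b₂ᵀ must span the same plane of matrices: they are the rank-1 matrices of the form x·S₀ + y·S₁.
det(x·S₀ + y·S₁) is 81·xy + 162·y² = 81·(x + 2·y)(y), vanishing at (x:y) = (2:-1) and (1:0).
M₁ = 2·S₀ − S₁ = [[-9, 0], [-3, 0]] = (-3)·[3, 1][1, 0]ᵀ and M₂ = S₀ = [[0, 0], [-3, 9]] = (-3)·[0, 1][1, -3]ᵀ, so take a₁ = [3, 1], b₁ = [1, 0], a₂ = [0, 1], b₂ = [1, -3].
Each slice is an integer combination of E₁ = a₁b₁ᵀ and E₂ = a₂b₂ᵀ: S₀ = −3·E₂, S₁ = 3·E₁ − 6·E₂; reading off coefficients, c₁ = [0, 3] and c₂ = [-3, -6].
Hence T = [3, 1] ⊗ [1, 0] ⊗ [0, 3] + [0, 1] ⊗ [1, -3] ⊗ [-3, -6], so rank(T) ≤ 2.
These bounds meet, so rank(T) = 2.

2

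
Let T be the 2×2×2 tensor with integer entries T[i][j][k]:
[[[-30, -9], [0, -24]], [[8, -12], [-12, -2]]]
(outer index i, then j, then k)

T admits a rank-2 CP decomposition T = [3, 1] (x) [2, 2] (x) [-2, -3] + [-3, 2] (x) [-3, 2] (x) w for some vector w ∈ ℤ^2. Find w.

w = [-2, 1]

Subtract the known terms from T to get the rank-1 residual R = [-3, 2] (x) [-3, 2] (x) w, so R[i,j,k] = a[i]·b[j]·w[k]. Pick indices with nonzero a[0]·b[0] = (-3)·(-3) = 9. Only the fibre through (0,0,·) is needed: R[0,0,:] = T[0,0,:] − Σₗ aₗ[0]bₗ[0]cₗ = [-30, -9] − (3)·(2)·[-2, -3] = [-18, 9]. Then w[k] = R[0,0,k] / 9 for each k, giving w = [-18, 9] / 9 = [-2, 1].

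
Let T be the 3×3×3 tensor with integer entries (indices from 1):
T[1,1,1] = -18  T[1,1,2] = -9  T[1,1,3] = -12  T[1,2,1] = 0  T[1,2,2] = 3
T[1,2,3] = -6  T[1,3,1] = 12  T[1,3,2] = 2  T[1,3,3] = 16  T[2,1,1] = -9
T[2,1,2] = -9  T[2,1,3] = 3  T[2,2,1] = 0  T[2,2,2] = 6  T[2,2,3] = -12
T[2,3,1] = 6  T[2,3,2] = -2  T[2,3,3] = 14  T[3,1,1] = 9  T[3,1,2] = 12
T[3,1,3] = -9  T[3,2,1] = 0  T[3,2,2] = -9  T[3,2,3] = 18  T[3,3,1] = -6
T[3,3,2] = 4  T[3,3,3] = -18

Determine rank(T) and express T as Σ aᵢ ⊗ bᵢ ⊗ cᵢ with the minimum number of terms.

rank(T) = 2

Lower bound: the mode-2 unfolding of T (rows indexed by j, columns by (i,k) = (1,1), (1,2), (1,3), (2,1), (2,2), (2,3), (3,1), (3,2), (3,3)) is [[-18, -9, -12, -9, -9, 3, 9, 12, -9], [0, 3, -6, 0, 6, -12, 0, -9, 18], [12, 2, 16, 6, -2, 14, -6, 4, -18]].
There the 2×2 minor on rows j ∈ {1, 2}, columns (i,k) ∈ {(1,1), (1,2)} is det [[-18, -9], [0, 3]] = -54 ≠ 0, so this unfolding has rank ≥ 2; CP rank is at least every unfolding rank, so rank(T) ≥ 2. (Unfolding ranks only ever bound the CP rank from below — rank(T) can be strictly larger than all of them — so the matching upper bound has to come from an explicit 2-term decomposition.)
Upper bound — finding two terms. Write S_k = T[:,:,k] for the frontal slices: S₁ = [[-18, 0, 12], [-9, 0, 6], [9, 0, -6]], S₂ = [[-9, 3, 2], [-9, 6, -2], [12, -9, 4]], S₃ = [[-12, -6, 16], [3, -12, 14], [-9, 18, -18]].
If T = a₁ ⊗ b₁ ⊗ c₁ + a₂ ⊗ b₂ ⊗ c₂ then each S_k = c₁[k]·a₁b₁ᵀ + c₂[k]·a₂b₂ᵀ. S₁ and S₂ are linearly independent, so a₁b₁ᵀ and a₂b₂ᵀ must span the same plane of matrices: they are the rank-1 matrices of the form x·S₁ + y·S₂.
The 2×2 minor of x·S₁ + y·S₂ on rows {1,2}, columns {1,2} is −81·xy − 27·y² = (-27)·(y)(3·x + y), vanishing at (x:y) = (1:0) and (1:-3).
M₁ = S₁ = [[-18, 0, 12], [-9, 0, 6], [9, 0, -6]] = (-3)·[2, 1, -1][3, 0, -2]ᵀ and M₂ = S₁ − 3·S₂ = [[9, -9, 6], [18, -18, 12], [-27, 27, -18]] = 3·[1, 2, -3][3, -3, 2]ᵀ, so take a₁ = [2, 1, -1], b₁ = [3, 0, -2], a₂ = [1, 2, -3], b₂ = [3, -3, 2].
Each slice is an integer combination of E₁ = a₁b₁ᵀ and E₂ = a₂b₂ᵀ: S₁ = −3·E₁, S₂ = −E₁ − E₂, S₃ = −3·E₁ + 2·E₂; reading off coefficients, c₁ = [-3, -1, -3] and c₂ = [0, -1, 2].
Hence T = [2, 1, -1] ⊗ [3, 0, -2] ⊗ [-3, -1, -3] + [1, 2, -3] ⊗ [3, -3, 2] ⊗ [0, -1, 2], so rank(T) ≤ 2.
These bounds meet, so rank(T) = 2.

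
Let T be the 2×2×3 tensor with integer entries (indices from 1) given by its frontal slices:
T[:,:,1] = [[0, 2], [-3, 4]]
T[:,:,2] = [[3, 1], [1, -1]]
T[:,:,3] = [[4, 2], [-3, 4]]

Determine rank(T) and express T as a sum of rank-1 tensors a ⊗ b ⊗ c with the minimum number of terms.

rank(T) = 3

Lower bound: the mode-3 unfolding of T (rows indexed by k, columns by (i,j) = (1,1), (1,2), (2,1), (2,2)) is [[0, 2, -3, 4], [3, 1, 1, -1], [4, 2, -3, 4]].
There the 3×3 minor on rows k ∈ {1, 2, 3}, columns (i,j) ∈ {(1,1), (1,2), (2,1)} is det [[0, 2, -3], [3, 1, 1], [4, 2, -3]] = 20 ≠ 0, so this unfolding has rank ≥ 3; CP rank is at least every unfolding rank, so rank(T) ≥ 3. (Unfolding ranks only ever bound the CP rank from below — rank(T) can be strictly larger than all of them — so the matching upper bound has to come from an explicit 3-term decomposition.)
Upper bound: T is a sum of 3 rank-1 terms, T = [1, -1] ⊗ [1, -1] ⊗ [2, -1, 2] + [1, 0] ⊗ [1, 0] ⊗ [0, 4, 4] + [2, 1] ⊗ [1, -2] ⊗ [-1, 0, -1] (one valid choice — decompositions are not unique — normalised so each a, b is primitive with positive first nonzero entry; check it by expanding all entries), so rank(T) ≤ 3.
These bounds meet, so rank(T) = 3.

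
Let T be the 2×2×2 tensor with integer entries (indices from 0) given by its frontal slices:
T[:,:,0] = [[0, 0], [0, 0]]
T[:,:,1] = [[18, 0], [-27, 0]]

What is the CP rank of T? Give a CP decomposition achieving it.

Lower bound: T ≠ 0 (e.g. T[0,0,1] = 18), so rank(T) ≥ 1.
Upper bound: if T = a ∘ b ∘ c then every fibre of T is a multiple of the corresponding factor, so read the factors off the fibres through the nonzero entry T[0,0,1] = 18.
The mode-1 fibre T[:,0,1] = [18, -27] gives a = [2, -3] (primitive direction); the mode-2 fibre T[0,:,1] = [18, 0] gives b = [1, 0]; then c[k] = T[0,0,k] / (a[0]·b[0]) = [0, 18] / 2 = [0, 9].
Expanding [2, -3] ∘ [1, 0] ∘ [0, 9] reproduces all 8 entries of T, so T = [2, -3] ∘ [1, 0] ∘ [0, 9] and rank(T) ≤ 1.
These bounds meet, so rank(T) = 1.

rank(T) = 1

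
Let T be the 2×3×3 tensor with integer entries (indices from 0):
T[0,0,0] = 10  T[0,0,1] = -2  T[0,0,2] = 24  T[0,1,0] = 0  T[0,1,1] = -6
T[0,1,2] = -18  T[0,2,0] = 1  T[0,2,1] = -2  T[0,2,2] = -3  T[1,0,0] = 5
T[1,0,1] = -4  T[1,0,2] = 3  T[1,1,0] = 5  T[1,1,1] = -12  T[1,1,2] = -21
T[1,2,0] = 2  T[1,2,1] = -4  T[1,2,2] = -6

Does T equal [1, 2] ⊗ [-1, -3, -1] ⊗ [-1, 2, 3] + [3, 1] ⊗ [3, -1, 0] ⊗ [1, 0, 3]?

Yes

Reconstruct entrywise from the claimed factors. For example, T[0,0,0] = 10 and Σₗ aₗ[0]bₗ[0]cₗ[0] = (1)·(-1)·(-1) + (3)·(3)·(1) = 10; checking all 18 entries, every one matches. The claim holds.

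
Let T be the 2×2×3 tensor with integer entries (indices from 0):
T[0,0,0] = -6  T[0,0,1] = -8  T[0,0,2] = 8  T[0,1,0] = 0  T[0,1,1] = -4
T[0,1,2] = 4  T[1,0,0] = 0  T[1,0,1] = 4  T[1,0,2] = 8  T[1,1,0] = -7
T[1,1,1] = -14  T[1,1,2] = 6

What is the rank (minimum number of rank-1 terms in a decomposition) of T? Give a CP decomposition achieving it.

rank(T) = 3

Lower bound: the mode-3 unfolding of T (rows indexed by k, columns by (i,j) = (0,0), (0,1), (1,0), (1,1)) is [[-6, 0, 0, -7], [-8, -4, 4, -14], [8, 4, 8, 6]].
There the 3×3 minor on rows k ∈ {0, 1, 2}, columns (i,j) ∈ {(0,0), (0,1), (1,0)} is det [[-6, 0, 0], [-8, -4, 4], [8, 4, 8]] = 288 ≠ 0, so this unfolding has rank ≥ 3; CP rank is at least every unfolding rank, so rank(T) ≥ 3. (Unfolding ranks only ever bound the CP rank from below — rank(T) can be strictly larger than all of them — so the matching upper bound has to come from an explicit 3-term decomposition.)
Upper bound: T is a sum of 3 rank-1 terms, T = (1, -2) (x) (1, -1) (x) (-2, -4, 0) + (1, 1) (x) (1, 1) (x) (-4, -4, 8) + (2, 1) (x) (0, 1) (x) (1, -2, -2) (written with every a and b primitive with positive leading entry and the scale carried by c; CP decompositions are not unique, and this one is verified by expanding entrywise), so rank(T) ≤ 3.
These bounds meet, so rank(T) = 3.
Check entry T[1,1,0] = -7: (-2)·(-1)·(-2) + (1)·(1)·(-4) + (1)·(1)·(1) = -7.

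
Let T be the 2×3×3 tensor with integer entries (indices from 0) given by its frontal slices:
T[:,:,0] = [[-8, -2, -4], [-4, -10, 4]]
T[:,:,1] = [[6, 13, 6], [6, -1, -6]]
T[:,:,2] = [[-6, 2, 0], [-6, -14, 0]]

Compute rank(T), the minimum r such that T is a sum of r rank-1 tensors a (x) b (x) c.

3

Lower bound: the mode-3 unfolding of T (rows indexed by k, columns by (i,j) = (0,0), (0,1), (0,2), (1,0), (1,1), (1,2)) is [[-8, -2, -4, -4, -10, 4], [6, 13, 6, 6, -1, -6], [-6, 2, 0, -6, -14, 0]].
There the 3×3 minor on rows k ∈ {0, 1, 2}, columns (i,j) ∈ {(0,0), (0,1), (0,2)} is det [[-8, -2, -4], [6, 13, 6], [-6, 2, 0]] = -192 ≠ 0, so this unfolding has rank ≥ 3; CP rank is at least every unfolding rank, so rank(T) ≥ 3. (Flattening ranks never certify an upper bound on CP rank; for that we must actually write T with 3 rank-1 terms.)
Upper bound: T is a sum of 3 rank-1 terms, T = [1, -1] (x) [1, 2, 2] (x) [0, 4, 2] + [1, -1] (x) [2, -1, 2] (x) [-2, -1, -2] + [1, 2] (x) [1, 1, 0] (x) [-4, 4, -4] (one valid choice — decompositions are not unique — normalised so each a, b is primitive with positive first nonzero entry; check it by expanding all entries), so rank(T) ≤ 3.
These bounds meet, so rank(T) = 3.
Check entry T[1,1,0] = -10: (-1)·(2)·(0) + (-1)·(-1)·(-2) + (2)·(1)·(-4) = -10.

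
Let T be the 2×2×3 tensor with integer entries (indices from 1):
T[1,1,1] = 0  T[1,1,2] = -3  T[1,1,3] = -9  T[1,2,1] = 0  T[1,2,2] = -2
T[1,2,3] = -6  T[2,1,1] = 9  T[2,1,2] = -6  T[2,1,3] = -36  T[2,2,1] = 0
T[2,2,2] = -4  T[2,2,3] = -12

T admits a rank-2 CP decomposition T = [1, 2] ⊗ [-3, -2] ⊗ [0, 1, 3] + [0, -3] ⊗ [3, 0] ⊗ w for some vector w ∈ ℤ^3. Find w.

Subtract the known terms from T to get the rank-1 residual R = [0, -3] ⊗ [3, 0] ⊗ w, so R[i,j,k] = a[i]·b[j]·w[k]. Pick indices with nonzero a[2]·b[1] = (-3)·(3) = -9. Only the fibre through (2,1,·) is needed: R[2,1,:] = T[2,1,:] − Σₗ aₗ[2]bₗ[1]cₗ = [9, -6, -36] − (2)·(-3)·[0, 1, 3] = [9, 0, -18]. Then w[k] = R[2,1,k] / -9 for each k, giving w = [9, 0, -18] / -9 = [-1, 0, 2].

w = [-1, 0, 2]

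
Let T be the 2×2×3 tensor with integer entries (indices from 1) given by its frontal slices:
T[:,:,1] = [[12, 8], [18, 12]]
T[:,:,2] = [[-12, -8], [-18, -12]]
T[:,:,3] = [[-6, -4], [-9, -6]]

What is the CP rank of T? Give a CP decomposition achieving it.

Lower bound: T ≠ 0 (e.g. T[1,1,1] = 12), so rank(T) ≥ 1.
Upper bound: the mode-1 fibre T[:,1,1] = [12, 18] gives a = [2, 3] (primitive direction); the mode-2 fibre T[1,:,1] = [12, 8] gives b = [3, 2]; then c[k] = T[1,1,k] / (a[1]·b[1]) = [12, -12, -6] / 6 = [2, -2, -1].
Expanding [2, 3] ⊗ [3, 2] ⊗ [2, -2, -1] reproduces all 12 entries of T, so T = [2, 3] ⊗ [3, 2] ⊗ [2, -2, -1] and rank(T) ≤ 1.
These bounds meet, so rank(T) = 1.

rank(T) = 1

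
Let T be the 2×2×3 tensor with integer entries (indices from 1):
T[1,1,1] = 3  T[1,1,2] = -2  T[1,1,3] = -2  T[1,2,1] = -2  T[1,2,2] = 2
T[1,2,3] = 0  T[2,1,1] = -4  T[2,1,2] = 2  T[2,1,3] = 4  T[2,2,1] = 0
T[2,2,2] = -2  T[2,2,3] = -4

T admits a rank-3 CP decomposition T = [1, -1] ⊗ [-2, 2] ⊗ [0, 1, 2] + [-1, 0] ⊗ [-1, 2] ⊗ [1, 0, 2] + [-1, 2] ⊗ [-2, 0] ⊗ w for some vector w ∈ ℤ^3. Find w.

w = [1, 0, 0]

Subtract the known terms from T to get the rank-1 residual R = [-1, 2] ⊗ [-2, 0] ⊗ w, so R[i,j,k] = a[i]·b[j]·w[k]. Pick indices with nonzero a[1]·b[1] = (-1)·(-2) = 2. Only the fibre through (1,1,·) is needed: R[1,1,:] = T[1,1,:] − Σₗ aₗ[1]bₗ[1]cₗ = [3, -2, -2] − (1)·(-2)·[0, 1, 2] − (-1)·(-1)·[1, 0, 2] = [2, 0, 0]. Then w[k] = R[1,1,k] / 2 for each k, giving w = [2, 0, 0] / 2 = [1, 0, 0].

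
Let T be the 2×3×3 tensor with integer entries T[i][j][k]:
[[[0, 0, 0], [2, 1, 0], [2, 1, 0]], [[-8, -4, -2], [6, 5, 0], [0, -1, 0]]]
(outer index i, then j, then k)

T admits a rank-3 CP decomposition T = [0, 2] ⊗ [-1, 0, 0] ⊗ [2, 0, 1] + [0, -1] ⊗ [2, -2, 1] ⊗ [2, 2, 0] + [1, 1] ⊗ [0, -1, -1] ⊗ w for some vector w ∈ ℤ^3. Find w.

Subtract the known terms from T to get the rank-1 residual R = [1, 1] ⊗ [0, -1, -1] ⊗ w, so R[i,j,k] = a[i]·b[j]·w[k]. Pick indices with nonzero a[0]·b[1] = (1)·(-1) = -1. Only the fibre through (0,1,·) is needed: R[0,1,:] = T[0,1,:] − Σₗ aₗ[0]bₗ[1]cₗ = [2, 1, 0] − (0)·(0)·[2, 0, 1] − (0)·(-2)·[2, 2, 0] = [2, 1, 0]. Then w[k] = R[0,1,k] / -1 for each k, giving w = [2, 1, 0] / -1 = [-2, -1, 0].

w = [-2, -1, 0]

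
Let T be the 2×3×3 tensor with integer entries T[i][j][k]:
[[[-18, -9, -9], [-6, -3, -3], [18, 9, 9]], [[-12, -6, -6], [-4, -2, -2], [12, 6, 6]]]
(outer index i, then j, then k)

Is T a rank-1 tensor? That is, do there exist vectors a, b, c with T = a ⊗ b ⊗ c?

The mode-1 fibre T[:,0,0] = [-18, -12] gives a = [3, 2] (primitive direction); the mode-2 fibre T[0,:,0] = [-18, -6, 18] gives b = [3, 1, -3]; then c[k] = T[0,0,k] / (a[0]·b[0]) = [-18, -9, -9] / 9 = [-2, -1, -1].
Expanding [3, 2] ⊗ [3, 1, -3] ⊗ [-2, -1, -1] reproduces all 18 entries of T, so T = [3, 2] ⊗ [3, 1, -3] ⊗ [-2, -1, -1] and rank(T) ≤ 1.
Equivalently every frontal slice T[:,:,k] is c[k] times the rank-1 matrix [3, 2] ⊗ [3, 1, -3]. So T has rank 1 (it is nonzero).

Yes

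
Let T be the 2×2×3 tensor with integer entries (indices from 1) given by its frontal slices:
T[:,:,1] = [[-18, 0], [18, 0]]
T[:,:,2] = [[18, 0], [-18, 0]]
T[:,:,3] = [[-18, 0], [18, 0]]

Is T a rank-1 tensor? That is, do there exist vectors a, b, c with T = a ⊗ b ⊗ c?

If T = a ⊗ b ⊗ c then every fibre of T is a multiple of the corresponding factor, so read the factors off the fibres through the nonzero entry T[1,1,1] = -18.
The mode-1 fibre T[:,1,1] = [-18, 18] gives a = [1, -1] (primitive direction); the mode-2 fibre T[1,:,1] = [-18, 0] gives b = [1, 0]; then c[k] = T[1,1,k] / (a[1]·b[1]) = [-18, 18, -18] / 1 = [-18, 18, -18].
Expanding [1, -1] ⊗ [1, 0] ⊗ [-18, 18, -18] reproduces all 12 entries of T, so T = [1, -1] ⊗ [1, 0] ⊗ [-18, 18, -18] and rank(T) ≤ 1.
Equivalently every frontal slice T[:,:,k] is c[k] times the rank-1 matrix [1, -1] ⊗ [1, 0]. So T has rank 1 (it is nonzero).

Yes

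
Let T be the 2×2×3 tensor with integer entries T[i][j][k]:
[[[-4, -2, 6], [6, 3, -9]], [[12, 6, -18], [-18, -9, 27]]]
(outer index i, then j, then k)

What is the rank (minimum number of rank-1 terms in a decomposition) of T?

Lower bound: T ≠ 0 (e.g. T[0,0,0] = -4), so rank(T) ≥ 1.
Upper bound: if T = a ⊗ b ⊗ c then every fibre of T is a multiple of the corresponding factor, so read the factors off the fibres through the nonzero entry T[0,0,0] = -4.
The mode-1 fibre T[:,0,0] = [-4, 12] gives a = [1, -3] (primitive direction); the mode-2 fibre T[0,:,0] = [-4, 6] gives b = [2, -3]; then c[k] = T[0,0,k] / (a[0]·b[0]) = [-4, -2, 6] / 2 = [-2, -1, 3].
Expanding [1, -3] ⊗ [2, -3] ⊗ [-2, -1, 3] reproduces all 12 entries of T, so T = [1, -3] ⊗ [2, -3] ⊗ [-2, -1, 3] and rank(T) ≤ 1.
These bounds meet, so rank(T) = 1.
Check entry T[1,1,0] = -18: (-3)·(-3)·(-2) = -18.

1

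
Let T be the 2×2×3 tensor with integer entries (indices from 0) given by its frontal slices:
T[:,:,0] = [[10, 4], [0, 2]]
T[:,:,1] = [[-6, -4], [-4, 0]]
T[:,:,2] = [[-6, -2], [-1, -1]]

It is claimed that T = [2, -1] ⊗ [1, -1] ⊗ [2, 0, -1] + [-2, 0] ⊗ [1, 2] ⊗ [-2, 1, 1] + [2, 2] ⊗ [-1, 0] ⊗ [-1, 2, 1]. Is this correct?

Yes

Reconstruct entrywise from the claimed factors. For example, T[0,1,2] = -2 and Σₗ aₗ[0]bₗ[1]cₗ[2] = (2)·(-1)·(-1) + (-2)·(2)·(1) + (2)·(0)·(1) = -2; checking all 12 entries, every one matches. The claim holds.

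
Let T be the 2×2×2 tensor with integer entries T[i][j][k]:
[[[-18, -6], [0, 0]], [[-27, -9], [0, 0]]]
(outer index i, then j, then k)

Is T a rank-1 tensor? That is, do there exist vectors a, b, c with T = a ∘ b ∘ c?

If T = a ∘ b ∘ c then every fibre of T is a multiple of the corresponding factor, so read the factors off the fibres through the nonzero entry T[0,0,0] = -18.
The mode-1 fibre T[:,0,0] = [-18, -27] gives a = [2, 3] (primitive direction); the mode-2 fibre T[0,:,0] = [-18, 0] gives b = [1, 0]; then c[k] = T[0,0,k] / (a[0]·b[0]) = [-18, -6] / 2 = [-9, -3].
Expanding [2, 3] ∘ [1, 0] ∘ [-9, -3] reproduces all 8 entries of T, so T = [2, 3] ∘ [1, 0] ∘ [-9, -3] and rank(T) ≤ 1.
Equivalently every frontal slice T[:,:,k] is c[k] times the rank-1 matrix [2, 3] ∘ [1, 0]. So T has rank 1 (it is nonzero).

Yes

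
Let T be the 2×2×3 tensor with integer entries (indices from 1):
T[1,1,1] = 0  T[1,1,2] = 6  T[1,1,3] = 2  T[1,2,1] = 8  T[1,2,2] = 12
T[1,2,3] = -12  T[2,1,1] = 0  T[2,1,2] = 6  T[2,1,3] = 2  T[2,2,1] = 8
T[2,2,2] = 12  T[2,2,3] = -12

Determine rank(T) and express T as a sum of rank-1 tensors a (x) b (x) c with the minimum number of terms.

Lower bound: the mode-3 unfolding of T (rows indexed by k, columns by (i,j) = (1,1), (1,2), (2,1), (2,2)) is [[0, 8, 0, 8], [6, 12, 6, 12], [2, -12, 2, -12]].
There the 2×2 minor on rows k ∈ {1, 2}, columns (i,j) ∈ {(1,1), (1,2)} is det [[0, 8], [6, 12]] = -48 ≠ 0, so this unfolding has rank ≥ 2; CP rank is at least every unfolding rank, so rank(T) ≥ 2. (Flattening ranks never certify an upper bound on CP rank; for that we must actually write T with 2 rank-1 terms.)
Upper bound — finding two terms. Every mode-1 slice of T is a multiple of one matrix: T[i,:,:] = a[i]·M with a = [1, 1] and M = [[0, 6, 2], [8, 12, -12]] (rows indexed by j, columns by k). So it suffices to write M as a sum of two rank-1 matrices.
Splitting M by its rows (j = 1, 2), M = [1, 0][0, 6, 2]ᵀ + [0, 1][8, 12, -12]ᵀ.
Hence T = [1, 1] (x) [1, 0] (x) [0, 6, 2] + [1, 1] (x) [0, 1] (x) [8, 12, -12], so rank(T) ≤ 2.
These bounds meet, so rank(T) = 2.
Check entry T[1,1,3] = 2: (1)·(1)·(2) + (1)·(0)·(-12) = 2.

rank(T) = 2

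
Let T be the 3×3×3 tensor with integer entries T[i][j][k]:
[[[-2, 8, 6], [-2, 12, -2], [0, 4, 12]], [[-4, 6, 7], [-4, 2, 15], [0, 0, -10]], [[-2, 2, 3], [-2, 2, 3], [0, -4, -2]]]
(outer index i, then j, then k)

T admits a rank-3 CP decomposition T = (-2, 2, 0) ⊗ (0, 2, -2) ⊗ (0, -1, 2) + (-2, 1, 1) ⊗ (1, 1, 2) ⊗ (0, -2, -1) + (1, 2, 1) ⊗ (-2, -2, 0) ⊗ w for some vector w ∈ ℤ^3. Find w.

w = (1, -2, -2)

Subtract the known terms from T to get the rank-1 residual R = (1, 2, 1) ⊗ (-2, -2, 0) ⊗ w, so R[i,j,k] = a[i]·b[j]·w[k]. Pick indices with nonzero a[0]·b[0] = (1)·(-2) = -2. Only the fibre through (0,0,·) is needed: R[0,0,:] = T[0,0,:] − Σₗ aₗ[0]bₗ[0]cₗ = [-2, 8, 6] − (-2)·(0)·(0, -1, 2) − (-2)·(1)·(0, -2, -1) = [-2, 4, 4]. Then w[k] = R[0,0,k] / -2 for each k, giving w = [-2, 4, 4] / -2 = (1, -2, -2).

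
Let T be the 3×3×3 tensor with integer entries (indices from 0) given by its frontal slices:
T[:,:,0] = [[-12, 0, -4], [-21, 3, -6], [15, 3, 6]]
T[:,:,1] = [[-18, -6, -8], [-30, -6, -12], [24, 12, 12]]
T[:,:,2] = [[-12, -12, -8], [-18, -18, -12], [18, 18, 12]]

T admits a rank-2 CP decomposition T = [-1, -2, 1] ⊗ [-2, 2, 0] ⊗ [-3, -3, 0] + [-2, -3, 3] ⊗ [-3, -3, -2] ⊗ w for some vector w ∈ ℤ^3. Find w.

Subtract the known terms from T to get the rank-1 residual R = [-2, -3, 3] ⊗ [-3, -3, -2] ⊗ w, so R[i,j,k] = a[i]·b[j]·w[k]. Pick indices with nonzero a[0]·b[0] = (-2)·(-3) = 6. Only the fibre through (0,0,·) is needed: R[0,0,:] = T[0,0,:] − Σₗ aₗ[0]bₗ[0]cₗ = [-12, -18, -12] − (-1)·(-2)·[-3, -3, 0] = [-6, -12, -12]. Then w[k] = R[0,0,k] / 6 for each k, giving w = [-6, -12, -12] / 6 = [-1, -2, -2].

w = [-1, -2, -2]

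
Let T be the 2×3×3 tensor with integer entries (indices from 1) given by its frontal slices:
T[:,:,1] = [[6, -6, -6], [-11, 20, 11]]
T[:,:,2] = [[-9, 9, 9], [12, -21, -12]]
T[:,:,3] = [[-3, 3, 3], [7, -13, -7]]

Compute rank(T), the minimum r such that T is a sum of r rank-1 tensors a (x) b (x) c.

Lower bound: the mode-1 unfolding of T (rows indexed by i, columns by (j,k) = (1,1), (1,2), (1,3), (2,1), (2,2), (2,3), (3,1), (3,2), (3,3)) is [[6, -9, -3, -6, 9, 3, -6, 9, 3], [-11, 12, 7, 20, -21, -13, 11, -12, -7]].
There the 2×2 minor on rows i ∈ {1, 2}, columns (j,k) ∈ {(1,1), (1,2)} is det [[6, -9], [-11, 12]] = -27 ≠ 0, so this unfolding has rank ≥ 2; CP rank is at least every unfolding rank, so rank(T) ≥ 2. (Unfolding ranks only ever bound the CP rank from below — rank(T) can be strictly larger than all of them — so the matching upper bound has to come from an explicit 2-term decomposition.)
Upper bound — finding two terms. Write S_k = T[:,:,k] for the frontal slices: S₁ = [[6, -6, -6], [-11, 20, 11]], S₂ = [[-9, 9, 9], [12, -21, -12]], S₃ = [[-3, 3, 3], [7, -13, -7]].
If T = a₁ (x) b₁ (x) c₁ + a₂ (x) b₂ (x) c₂ then each S_k = c₁[k]·a₁b₁ᵀ + c₂[k]·a₂b₂ᵀ. S₁ and S₂ are linearly independent, so a₁b₁ᵀ and a₂b₂ᵀ must span the same plane of matrices: they are the rank-1 matrices of the form x·S₁ + y·S₂.
The 2×2 minor of x·S₁ + y·S₂ on rows {1,2}, columns {1,2} is 54·x² − 135·xy + 81·y² = 27·(2·x − 3·y)(x − y), vanishing at (x:y) = (3:2) and (1:1).
M₁ = 3·S₁ + 2·S₂ = [[0, 0, 0], [-9, 18, 9]] = (-9)·[0, 1][1, -2, -1]ᵀ and M₂ = S₁ + S₂ = [[-3, 3, 3], [1, -1, -1]] = −[3, -1][1, -1, -1]ᵀ, so take a₁ = [0, 1], b₁ = [1, -2, -1], a₂ = [3, -1], b₂ = [1, -1, -1].
Each slice is an integer combination of E₁ = a₁b₁ᵀ and E₂ = a₂b₂ᵀ: S₁ = −9·E₁ + 2·E₂, S₂ = 9·E₁ − 3·E₂, S₃ = 6·E₁ − E₂; reading off coefficients, c₁ = [-9, 9, 6] and c₂ = [2, -3, -1].
Hence T = [0, 1] (x) [1, -2, -1] (x) [-9, 9, 6] + [3, -1] (x) [1, -1, -1] (x) [2, -3, -1], so rank(T) ≤ 2.
These bounds meet, so rank(T) = 2.

2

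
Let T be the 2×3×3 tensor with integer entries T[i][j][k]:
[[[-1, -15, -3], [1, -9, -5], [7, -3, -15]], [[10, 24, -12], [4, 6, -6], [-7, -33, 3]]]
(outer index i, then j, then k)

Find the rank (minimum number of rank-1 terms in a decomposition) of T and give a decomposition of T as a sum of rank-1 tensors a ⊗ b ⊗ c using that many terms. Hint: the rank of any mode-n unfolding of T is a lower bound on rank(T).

rank(T) = 2

Lower bound: the mode-3 unfolding of T (rows indexed by k, columns by (i,j) = (0,0), (0,1), (0,2), (1,0), (1,1), (1,2)) is [[-1, 1, 7, 10, 4, -7], [-15, -9, -3, 24, 6, -33], [-3, -5, -15, -12, -6, 3]].
There the 2×2 minor on rows k ∈ {0, 1}, columns (i,j) ∈ {(0,0), (0,1)} is det [[-1, 1], [-15, -9]] = 24 ≠ 0, so this unfolding has rank ≥ 2; CP rank is at least every unfolding rank, so rank(T) ≥ 2. (Flattening ranks never certify an upper bound on CP rank; for that we must actually write T with 2 rank-1 terms.)
Upper bound — finding two terms. Write S_k = T[:,:,k] for the frontal slices: S₀ = [[-1, 1, 7], [10, 4, -7]], S₁ = [[-15, -9, -3], [24, 6, -33]], S₂ = [[-3, -5, -15], [-12, -6, 3]].
If T = a₁ ⊗ b₁ ⊗ c₁ + a₂ ⊗ b₂ ⊗ c₂ then each S_k = c₁[k]·a₁b₁ᵀ + c₂[k]·a₂b₂ᵀ. S₀ and S₁ are linearly independent, so a₁b₁ᵀ and a₂b₂ᵀ must span the same plane of matrices: they are the rank-1 matrices of the form x·S₀ + y·S₁.
The 2×2 minor of x·S₀ + y·S₁ on rows {0,1}, columns {0,1} is −14·x² + 126·y² = (-14)·(x − 3·y)(x + 3·y), vanishing at (x:y) = (3:1) and (3:-1).
M₁ = 3·S₀ + S₁ = [[-18, -6, 18], [54, 18, -54]] = (-6)·[1, -3][3, 1, -3]ᵀ and M₂ = 3·S₀ − S₁ = [[12, 12, 24], [6, 6, 12]] = 6·[2, 1][1, 1, 2]ᵀ, so take a₁ = [1, -3], b₁ = [3, 1, -3], a₂ = [2, 1], b₂ = [1, 1, 2].
Each slice is an integer combination of E₁ = a₁b₁ᵀ and E₂ = a₂b₂ᵀ: S₀ = −E₁ + E₂, S₁ = −3·E₁ − 3·E₂, S₂ = E₁ − 3·E₂; reading off coefficients, c₁ = [-1, -3, 1] and c₂ = [1, -3, -3].
Hence T = [1, -3] ⊗ [3, 1, -3] ⊗ [-1, -3, 1] + [2, 1] ⊗ [1, 1, 2] ⊗ [1, -3, -3], so rank(T) ≤ 2.
These bounds meet, so rank(T) = 2.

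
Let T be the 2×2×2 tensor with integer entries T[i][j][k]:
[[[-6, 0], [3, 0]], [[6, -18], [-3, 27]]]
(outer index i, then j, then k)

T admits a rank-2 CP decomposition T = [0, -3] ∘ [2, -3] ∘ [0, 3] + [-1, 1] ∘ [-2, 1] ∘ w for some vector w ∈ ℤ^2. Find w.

Subtract the known terms from T to get the rank-1 residual R = [-1, 1] ∘ [-2, 1] ∘ w, so R[i,j,k] = a[i]·b[j]·w[k]. Pick indices with nonzero a[0]·b[0] = (-1)·(-2) = 2. Only the fibre through (0,0,·) is needed: R[0,0,:] = T[0,0,:] − Σₗ aₗ[0]bₗ[0]cₗ = [-6, 0] − (0)·(2)·[0, 3] = [-6, 0]. Then w[k] = R[0,0,k] / 2 for each k, giving w = [-6, 0] / 2 = [-3, 0].

w = [-3, 0]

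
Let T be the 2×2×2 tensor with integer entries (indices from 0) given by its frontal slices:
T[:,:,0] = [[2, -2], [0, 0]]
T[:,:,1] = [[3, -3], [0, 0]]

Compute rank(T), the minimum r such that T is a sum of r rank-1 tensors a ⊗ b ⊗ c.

1

Lower bound: T ≠ 0 (e.g. T[0,0,0] = 2), so rank(T) ≥ 1.
Upper bound: if T = a ⊗ b ⊗ c then every fibre of T is a multiple of the corresponding factor, so read the factors off the fibres through the nonzero entry T[0,0,0] = 2.
The mode-1 fibre T[:,0,0] = [2, 0] gives a = [1, 0] (primitive direction); the mode-2 fibre T[0,:,0] = [2, -2] gives b = [1, -1]; then c[k] = T[0,0,k] / (a[0]·b[0]) = [2, 3] / 1 = [2, 3].
Expanding [1, 0] ⊗ [1, -1] ⊗ [2, 3] reproduces all 8 entries of T, so T = [1, 0] ⊗ [1, -1] ⊗ [2, 3] and rank(T) ≤ 1.
These bounds meet, so rank(T) = 1.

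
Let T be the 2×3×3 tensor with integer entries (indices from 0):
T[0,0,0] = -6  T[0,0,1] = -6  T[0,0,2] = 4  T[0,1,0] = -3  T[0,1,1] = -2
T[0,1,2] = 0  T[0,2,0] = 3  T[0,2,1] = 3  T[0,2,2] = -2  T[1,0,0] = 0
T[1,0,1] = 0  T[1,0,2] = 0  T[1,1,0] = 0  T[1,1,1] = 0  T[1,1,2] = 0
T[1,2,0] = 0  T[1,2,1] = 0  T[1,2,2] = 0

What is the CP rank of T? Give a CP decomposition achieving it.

Lower bound: the mode-3 unfolding of T (rows indexed by k, columns by (i,j) = (0,0), (0,1), (0,2), (1,0), (1,1), (1,2)) is [[-6, -3, 3, 0, 0, 0], [-6, -2, 3, 0, 0, 0], [4, 0, -2, 0, 0, 0]].
There the 2×2 minor on rows k ∈ {0, 1}, columns (i,j) ∈ {(0,0), (0,1)} is det [[-6, -3], [-6, -2]] = -6 ≠ 0, so this unfolding has rank ≥ 2; CP rank is at least every unfolding rank, so rank(T) ≥ 2. (Unfolding ranks only ever bound the CP rank from below — rank(T) can be strictly larger than all of them — so the matching upper bound has to come from an explicit 2-term decomposition.)
Upper bound — finding two terms. Every mode-1 slice of T is a multiple of one matrix: T[i,:,:] = a[i]·M with a = [1, 0] and M = [[-6, -6, 4], [-3, -2, 0], [3, 3, -2]] (rows indexed by j, columns by k). So it suffices to write M as a sum of two rank-1 matrices.
The rows of M satisfy (row 0) = −2·(row 2), so splitting by rows, M = [0, 1, 0][-3, -2, 0]ᵀ + [-2, 0, 1][3, 3, -2]ᵀ.
Hence T = [1, 0] ⊗ [0, 1, 0] ⊗ [-3, -2, 0] + [1, 0] ⊗ [-2, 0, 1] ⊗ [3, 3, -2], so rank(T) ≤ 2.
These bounds meet, so rank(T) = 2.
Check entry T[0,2,2] = -2: (1)·(0)·(0) + (1)·(1)·(-2) = -2.

rank(T) = 2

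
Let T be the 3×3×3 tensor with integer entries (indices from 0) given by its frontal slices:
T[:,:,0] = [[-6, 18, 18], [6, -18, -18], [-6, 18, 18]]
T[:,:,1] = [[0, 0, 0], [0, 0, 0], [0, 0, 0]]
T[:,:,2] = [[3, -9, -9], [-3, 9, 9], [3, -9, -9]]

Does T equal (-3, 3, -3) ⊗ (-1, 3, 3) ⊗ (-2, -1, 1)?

Reconstruct entry (0,0,1) from the claimed factors: Σₗ aₗ[0]bₗ[0]cₗ[1] = (-3)·(-1)·(-1) = -3, but T[0,0,1] = 0. The claim is false.

No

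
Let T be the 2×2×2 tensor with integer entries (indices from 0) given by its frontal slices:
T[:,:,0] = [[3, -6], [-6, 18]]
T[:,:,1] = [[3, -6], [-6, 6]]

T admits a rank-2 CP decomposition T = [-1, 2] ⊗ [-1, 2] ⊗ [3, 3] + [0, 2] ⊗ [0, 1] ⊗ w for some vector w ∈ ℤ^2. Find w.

w = [3, -3]

Subtract the known terms from T to get the rank-1 residual R = [0, 2] ⊗ [0, 1] ⊗ w, so R[i,j,k] = a[i]·b[j]·w[k]. Pick indices with nonzero a[1]·b[1] = (2)·(1) = 2. Only the fibre through (1,1,·) is needed: R[1,1,:] = T[1,1,:] − Σₗ aₗ[1]bₗ[1]cₗ = [18, 6] − (2)·(2)·[3, 3] = [6, -6]. Then w[k] = R[1,1,k] / 2 for each k, giving w = [6, -6] / 2 = [3, -3].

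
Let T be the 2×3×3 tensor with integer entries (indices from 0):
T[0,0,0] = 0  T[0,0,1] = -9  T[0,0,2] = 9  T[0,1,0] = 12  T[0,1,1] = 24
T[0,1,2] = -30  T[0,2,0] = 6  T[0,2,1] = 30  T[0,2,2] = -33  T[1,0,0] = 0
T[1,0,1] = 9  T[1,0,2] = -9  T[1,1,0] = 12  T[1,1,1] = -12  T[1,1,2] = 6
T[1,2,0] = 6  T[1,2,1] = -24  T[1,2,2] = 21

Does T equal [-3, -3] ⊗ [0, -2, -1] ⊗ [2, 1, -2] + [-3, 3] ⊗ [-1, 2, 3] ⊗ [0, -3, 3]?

Reconstruct entrywise from the claimed factors. For example, T[0,2,2] = -33 and Σₗ aₗ[0]bₗ[2]cₗ[2] = (-3)·(-1)·(-2) + (-3)·(3)·(3) = -33; checking all 18 entries, every one matches. The claim holds.

Yes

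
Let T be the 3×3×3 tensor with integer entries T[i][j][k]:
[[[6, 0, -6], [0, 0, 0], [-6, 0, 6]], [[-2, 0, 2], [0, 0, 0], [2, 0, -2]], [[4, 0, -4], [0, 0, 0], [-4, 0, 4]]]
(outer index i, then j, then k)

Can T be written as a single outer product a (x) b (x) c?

Yes

If T = a (x) b (x) c then every fibre of T is a multiple of the corresponding factor, so read the factors off the fibres through the nonzero entry T[0,0,0] = 6.
The mode-1 fibre T[:,0,0] = [6, -2, 4] gives a = [3, -1, 2] (primitive direction); the mode-2 fibre T[0,:,0] = [6, 0, -6] gives b = [1, 0, -1]; then c[k] = T[0,0,k] / (a[0]·b[0]) = [6, 0, -6] / 3 = [2, 0, -2].
Expanding [3, -1, 2] (x) [1, 0, -1] (x) [2, 0, -2] reproduces all 27 entries of T, so T = [3, -1, 2] (x) [1, 0, -1] (x) [2, 0, -2] and rank(T) ≤ 1.
Equivalently every frontal slice T[:,:,k] is c[k] times the rank-1 matrix [3, -1, 2] (x) [1, 0, -1]. So T has rank 1 (it is nonzero).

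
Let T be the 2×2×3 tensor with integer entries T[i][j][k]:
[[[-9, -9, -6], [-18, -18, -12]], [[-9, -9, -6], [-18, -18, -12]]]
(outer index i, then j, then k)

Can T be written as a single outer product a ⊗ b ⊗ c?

If T = a ⊗ b ⊗ c then every fibre of T is a multiple of the corresponding factor, so read the factors off the fibres through the nonzero entry T[0,0,0] = -9.
The mode-1 fibre T[:,0,0] = [-9, -9] gives a = [1, 1] (primitive direction); the mode-2 fibre T[0,:,0] = [-9, -18] gives b = [1, 2]; then c[k] = T[0,0,k] / (a[0]·b[0]) = [-9, -9, -6] / 1 = [-9, -9, -6].
Expanding [1, 1] ⊗ [1, 2] ⊗ [-9, -9, -6] reproduces all 12 entries of T, so T = [1, 1] ⊗ [1, 2] ⊗ [-9, -9, -6] and rank(T) ≤ 1.
Equivalently every frontal slice T[:,:,k] is c[k] times the rank-1 matrix [1, 1] ⊗ [1, 2]. So T has rank 1 (it is nonzero).

Yes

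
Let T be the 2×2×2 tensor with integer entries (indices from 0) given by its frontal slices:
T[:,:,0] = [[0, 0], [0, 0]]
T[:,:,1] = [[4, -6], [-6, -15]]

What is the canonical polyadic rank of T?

2

Lower bound: the mode-2 unfolding of T (rows indexed by j, columns by (i,k) = (0,0), (0,1), (1,0), (1,1)) is [[0, 4, 0, -6], [0, -6, 0, -15]].
There the 2×2 minor on rows j ∈ {0, 1}, columns (i,k) ∈ {(0,1), (1,1)} is det [[4, -6], [-6, -15]] = -96 ≠ 0, so this unfolding has rank ≥ 2; CP rank is at least every unfolding rank, so rank(T) ≥ 2. (Flattening ranks never certify an upper bound on CP rank; for that we must actually write T with 2 rank-1 terms.)
Upper bound — finding two terms. Every mode-3 slice of T is a multiple of one matrix: T[:,:,k] = c[k]·M with c = [0, 1] and M = [[4, -6], [-6, -15]] (rows indexed by i, columns by j). So it suffices to write M as a sum of two rank-1 matrices.
Splitting M by its rows (i = 0, 1), M = [1, 0][4, -6]ᵀ + [0, 1][-6, -15]ᵀ.
Hence T = [1, 0] ⊗ [4, -6] ⊗ [0, 1] + [0, 1] ⊗ [-6, -15] ⊗ [0, 1], so rank(T) ≤ 2.
These bounds meet, so rank(T) = 2.
Check entry T[0,1,1] = -6: (1)·(-6)·(1) + (0)·(-15)·(1) = -6.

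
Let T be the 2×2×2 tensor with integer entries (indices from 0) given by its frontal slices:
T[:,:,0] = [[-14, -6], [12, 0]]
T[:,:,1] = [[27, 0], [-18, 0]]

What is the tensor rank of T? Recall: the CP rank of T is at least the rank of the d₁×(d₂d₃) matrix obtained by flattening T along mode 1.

2

Lower bound: in the mode-2 unfolding of T (rows indexed by j, columns by (i,k)) the 2×2 minor on rows j ∈ {0, 1}, columns (i,k) ∈ {(0,0), (0,1)} is det [[-14, 27], [-6, 0]] = 162 ≠ 0, so that unfolding has rank ≥ 2 and hence rank(T) ≥ 2 (CP rank is at least every unfolding rank, though it can be larger).
Upper bound: with S_k = T[:,:,k], the two rank-1 terms a₁b₁ᵀ, a₂b₂ᵀ are the rank-1 members of the pencil x·S₀ + y·S₁.
det(x·S₀ + y·S₁) is 72·x² − 108·xy = 36·(2·x − 3·y)(x), vanishing at (x:y) = (3:2) and (0:1).
M₁ = 3·S₀ + 2·S₁ = [[12, -18], [0, 0]] = 6·[1, 0][2, -3]ᵀ and M₂ = S₁ = [[27, 0], [-18, 0]] = 9·[3, -2][1, 0]ᵀ, so take a₁ = [1, 0], b₁ = [2, -3], a₂ = [3, -2], b₂ = [1, 0].
Each slice is an integer combination of E₁ = a₁b₁ᵀ and E₂ = a₂b₂ᵀ: S₀ = 2·E₁ − 6·E₂, S₁ = 9·E₂; reading off coefficients, c₁ = [2, 0] and c₂ = [-6, 9].
Hence T = [1, 0] ⊗ [2, -3] ⊗ [2, 0] + [3, -2] ⊗ [1, 0] ⊗ [-6, 9], so rank(T) ≤ 2.
These bounds meet, so rank(T) = 2.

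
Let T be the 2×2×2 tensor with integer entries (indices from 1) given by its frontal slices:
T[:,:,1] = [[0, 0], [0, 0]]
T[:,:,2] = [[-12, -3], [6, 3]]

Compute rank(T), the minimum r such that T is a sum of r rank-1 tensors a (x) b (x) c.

Lower bound: in the mode-1 unfolding of T (rows indexed by i, columns by (j,k)) the 2×2 minor on rows i ∈ {1, 2}, columns (j,k) ∈ {(1,2), (2,2)} is det [[-12, -3], [6, 3]] = -18 ≠ 0, so that unfolding has rank ≥ 2 and hence rank(T) ≥ 2 (CP rank is at least every unfolding rank, though it can be larger).
Upper bound: T[:,:,k] = c[k]·M for every slice, with c = [0, 1] and M = [[-12, -3], [6, 3]] (rows i, columns j).
Splitting M by its rows (i = 1, 2), M = [1, 0][-12, -3]ᵀ + [0, 1][6, 3]ᵀ.
Hence T = [1, 0] (x) [-12, -3] (x) [0, 1] + [0, 1] (x) [6, 3] (x) [0, 1], so rank(T) ≤ 2.
These bounds meet, so rank(T) = 2.

2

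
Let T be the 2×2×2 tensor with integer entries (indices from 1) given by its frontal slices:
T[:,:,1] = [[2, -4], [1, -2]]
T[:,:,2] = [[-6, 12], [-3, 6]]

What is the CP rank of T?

1

Lower bound: T ≠ 0 (e.g. T[1,1,1] = 2), so rank(T) ≥ 1.
Upper bound: if T = a ⊗ b ⊗ c then every fibre of T is a multiple of the corresponding factor, so read the factors off the fibres through the nonzero entry T[1,1,1] = 2.
The mode-1 fibre T[:,1,1] = [2, 1] gives a = [2, 1] (primitive direction); the mode-2 fibre T[1,:,1] = [2, -4] gives b = [1, -2]; then c[k] = T[1,1,k] / (a[1]·b[1]) = [2, -6] / 2 = [1, -3].
Expanding [2, 1] ⊗ [1, -2] ⊗ [1, -3] reproduces all 8 entries of T, so T = [2, 1] ⊗ [1, -2] ⊗ [1, -3] and rank(T) ≤ 1.
These bounds meet, so rank(T) = 1.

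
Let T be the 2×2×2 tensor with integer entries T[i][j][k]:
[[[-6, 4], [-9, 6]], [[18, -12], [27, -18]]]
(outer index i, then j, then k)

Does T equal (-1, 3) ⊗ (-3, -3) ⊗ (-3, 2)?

No

Reconstruct entry (0,0,0) from the claimed factors: Σₗ aₗ[0]bₗ[0]cₗ[0] = (-1)·(-3)·(-3) = -9, but T[0,0,0] = -6. The claim is false.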